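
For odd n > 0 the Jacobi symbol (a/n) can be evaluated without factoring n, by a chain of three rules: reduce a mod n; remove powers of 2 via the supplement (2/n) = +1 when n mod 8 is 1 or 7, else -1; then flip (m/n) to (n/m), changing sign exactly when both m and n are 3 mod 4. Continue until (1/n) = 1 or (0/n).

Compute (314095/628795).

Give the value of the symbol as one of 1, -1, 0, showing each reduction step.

0

reciprocity: (314095/628795) = -1·(628795/314095) since 314095 mod 4 = 3, 628795 mod 4 = 3; sign now -1
(628795/314095) = (605/314095)   [reduce mod 314095]
reciprocity: (605/314095) = +1·(314095/605) since 605 mod 4 = 1, 314095 mod 4 = 3; sign now -1
(314095/605) = (100/605)   [reduce mod 605]
100 = 2^2·25; (2/605) = -1 since 605 mod 8 = 5, so (100/605) = (-1)^2·(25/605); sign now -1
reciprocity: (25/605) = +1·(605/25) since 25 mod 4 = 1, 605 mod 4 = 1; sign now -1
(605/25) = (5/25)   [reduce mod 25]
reciprocity: (5/25) = +1·(25/5) since 5 mod 4 = 1, 25 mod 4 = 1; sign now -1
(25/5) = (0/5)   [reduce mod 5]
(0/5) = 0   [gcd(a, n) > 1]; final value = 0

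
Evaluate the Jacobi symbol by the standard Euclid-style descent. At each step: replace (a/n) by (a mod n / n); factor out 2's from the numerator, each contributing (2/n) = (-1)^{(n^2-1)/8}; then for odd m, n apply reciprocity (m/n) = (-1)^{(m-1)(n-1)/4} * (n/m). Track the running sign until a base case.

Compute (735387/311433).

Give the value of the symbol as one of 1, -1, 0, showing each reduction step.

0

(735387/311433) = (112521/311433)   [reduce mod 311433]
reciprocity: (112521/311433) = +1·(311433/112521) since 112521 mod 4 = 1, 311433 mod 4 = 1; sign now +1
(311433/112521) = (86391/112521)   [reduce mod 112521]
reciprocity: (86391/112521) = +1·(112521/86391) since 86391 mod 4 = 3, 112521 mod 4 = 1; sign now +1
(112521/86391) = (26130/86391)   [reduce mod 86391]
26130 = 2^1·13065; (2/86391) = +1 since 86391 mod 8 = 7, so (26130/86391) = (+1)^1·(13065/86391); sign now +1
reciprocity: (13065/86391) = +1·(86391/13065) since 13065 mod 4 = 1, 86391 mod 4 = 3; sign now +1
(86391/13065) = (8001/13065)   [reduce mod 13065]
reciprocity: (8001/13065) = +1·(13065/8001) since 8001 mod 4 = 1, 13065 mod 4 = 1; sign now +1
(13065/8001) = (5064/8001)   [reduce mod 8001]
5064 = 2^3·633; (2/8001) = +1 since 8001 mod 8 = 1, so (5064/8001) = (+1)^3·(633/8001); sign now +1
reciprocity: (633/8001) = +1·(8001/633) since 633 mod 4 = 1, 8001 mod 4 = 1; sign now +1
(8001/633) = (405/633)   [reduce mod 633]
reciprocity: (405/633) = +1·(633/405) since 405 mod 4 = 1, 633 mod 4 = 1; sign now +1
(633/405) = (228/405)   [reduce mod 405]
228 = 2^2·57; (2/405) = -1 since 405 mod 8 = 5, so (228/405) = (-1)^2·(57/405); sign now +1
reciprocity: (57/405) = +1·(405/57) since 57 mod 4 = 1, 405 mod 4 = 1; sign now +1
(405/57) = (6/57)   [reduce mod 57]
6 = 2^1·3; (2/57) = +1 since 57 mod 8 = 1, so (6/57) = (+1)^1·(3/57); sign now +1
reciprocity: (3/57) = +1·(57/3) since 3 mod 4 = 3, 57 mod 4 = 1; sign now +1
(57/3) = (0/3)   [reduce mod 3]
(0/3) = 0   [gcd(a, n) > 1]; final value = 0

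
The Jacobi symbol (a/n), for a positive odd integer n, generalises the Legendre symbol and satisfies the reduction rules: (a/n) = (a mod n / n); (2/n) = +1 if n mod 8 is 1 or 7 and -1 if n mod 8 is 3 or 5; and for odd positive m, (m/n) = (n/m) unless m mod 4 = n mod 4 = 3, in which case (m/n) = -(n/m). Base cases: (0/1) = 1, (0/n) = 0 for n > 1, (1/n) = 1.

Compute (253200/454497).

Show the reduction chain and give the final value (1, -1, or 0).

factor out 2^4: 253200 = 2^4·15825; with 454497 mod 8 = 1, (2/454497) = +1; sign now +1; continue with (15825/454497)
flip (15825/454497) -> (454497/15825): both odd, 15825 mod 4 = 1, 454497 mod 4 = 1, so the flip contributes +1; sign now +1
(454497/15825): 454497 mod 15825 = 11397, so (454497/15825) = (11397/15825)
flip (11397/15825) -> (15825/11397): both odd, 11397 mod 4 = 1, 15825 mod 4 = 1, so the flip contributes +1; sign now +1
(15825/11397): 15825 mod 11397 = 4428, so (15825/11397) = (4428/11397)
factor out 2^2: 4428 = 2^2·1107; with 11397 mod 8 = 5, (2/11397) = -1; sign now +1; continue with (1107/11397)
flip (1107/11397) -> (11397/1107): both odd, 1107 mod 4 = 3, 11397 mod 4 = 1, so the flip contributes +1; sign now +1
(11397/1107): 11397 mod 1107 = 327, so (11397/1107) = (327/1107)
flip (327/1107) -> (1107/327): both odd, 327 mod 4 = 3, 1107 mod 4 = 3, so the flip contributes -1; sign now -1
(1107/327): 1107 mod 327 = 126, so (1107/327) = (126/327)
factor out 2^1: 126 = 2^1·63; with 327 mod 8 = 7, (2/327) = +1; sign now -1; continue with (63/327)
flip (63/327) -> (327/63): both odd, 63 mod 4 = 3, 327 mod 4 = 3, so the flip contributes -1; sign now +1
(327/63): 327 mod 63 = 12, so (327/63) = (12/63)
factor out 2^2: 12 = 2^2·3; with 63 mod 8 = 7, (2/63) = +1; sign now +1; continue with (3/63)
flip (3/63) -> (63/3): both odd, 3 mod 4 = 3, 63 mod 4 = 3, so the flip contributes -1; sign now -1
(63/3): 63 mod 3 = 0, so (63/3) = (0/3)
reached (0/3); gcd(a, n) > 1, so (0/3) = 0 and the symbol is 0

0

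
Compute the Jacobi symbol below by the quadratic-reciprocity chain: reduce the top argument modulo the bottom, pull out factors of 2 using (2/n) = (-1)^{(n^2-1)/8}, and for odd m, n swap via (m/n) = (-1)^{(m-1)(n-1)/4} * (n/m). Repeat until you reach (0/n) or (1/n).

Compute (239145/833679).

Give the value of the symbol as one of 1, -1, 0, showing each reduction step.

reciprocity: (239145/833679) = +1·(833679/239145) since 239145 mod 4 = 1, 833679 mod 4 = 3; sign now +1
(833679/239145) = (116244/239145)   [reduce mod 239145]
116244 = 2^2·29061; (2/239145) = +1 since 239145 mod 8 = 1, so (116244/239145) = (+1)^2·(29061/239145); sign now +1
reciprocity: (29061/239145) = +1·(239145/29061) since 29061 mod 4 = 1, 239145 mod 4 = 1; sign now +1
(239145/29061) = (6657/29061)   [reduce mod 29061]
reciprocity: (6657/29061) = +1·(29061/6657) since 6657 mod 4 = 1, 29061 mod 4 = 1; sign now +1
(29061/6657) = (2433/6657)   [reduce mod 6657]
reciprocity: (2433/6657) = +1·(6657/2433) since 2433 mod 4 = 1, 6657 mod 4 = 1; sign now +1
(6657/2433) = (1791/2433)   [reduce mod 2433]
reciprocity: (1791/2433) = +1·(2433/1791) since 1791 mod 4 = 3, 2433 mod 4 = 1; sign now +1
(2433/1791) = (642/1791)   [reduce mod 1791]
642 = 2^1·321; (2/1791) = +1 since 1791 mod 8 = 7, so (642/1791) = (+1)^1·(321/1791); sign now +1
reciprocity: (321/1791) = +1·(1791/321) since 321 mod 4 = 1, 1791 mod 4 = 3; sign now +1
(1791/321) = (186/321)   [reduce mod 321]
186 = 2^1·93; (2/321) = +1 since 321 mod 8 = 1, so (186/321) = (+1)^1·(93/321); sign now +1
reciprocity: (93/321) = +1·(321/93) since 93 mod 4 = 1, 321 mod 4 = 1; sign now +1
(321/93) = (42/93)   [reduce mod 93]
42 = 2^1·21; (2/93) = -1 since 93 mod 8 = 5, so (42/93) = (-1)^1·(21/93); sign now -1
reciprocity: (21/93) = +1·(93/21) since 21 mod 4 = 1, 93 mod 4 = 1; sign now -1
(93/21) = (9/21)   [reduce mod 21]
reciprocity: (9/21) = +1·(21/9) since 9 mod 4 = 1, 21 mod 4 = 1; sign now -1
(21/9) = (3/9)   [reduce mod 9]
reciprocity: (3/9) = +1·(9/3) since 3 mod 4 = 3, 9 mod 4 = 1; sign now -1
(9/3) = (0/3)   [reduce mod 3]
(0/3) = 0   [gcd(a, n) > 1]; final value = 0

0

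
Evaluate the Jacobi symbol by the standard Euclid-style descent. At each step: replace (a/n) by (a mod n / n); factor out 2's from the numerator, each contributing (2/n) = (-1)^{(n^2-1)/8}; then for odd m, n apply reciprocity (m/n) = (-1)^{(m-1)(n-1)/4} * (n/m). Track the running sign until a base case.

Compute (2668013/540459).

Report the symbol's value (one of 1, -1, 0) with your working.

(2668013/540459): 2668013 mod 540459 = 506177, so (2668013/540459) = (506177/540459)
flip (506177/540459) -> (540459/506177): both odd, 506177 mod 4 = 1, 540459 mod 4 = 3, so the flip contributes +1; sign now +1
(540459/506177): 540459 mod 506177 = 34282, so (540459/506177) = (34282/506177)
factor out 2^1: 34282 = 2^1·17141; with 506177 mod 8 = 1, (2/506177) = +1; sign now +1; continue with (17141/506177)
flip (17141/506177) -> (506177/17141): both odd, 17141 mod 4 = 1, 506177 mod 4 = 1, so the flip contributes +1; sign now +1
(506177/17141): 506177 mod 17141 = 9088, so (506177/17141) = (9088/17141)
factor out 2^7: 9088 = 2^7·71; with 17141 mod 8 = 5, (2/17141) = -1; sign now -1; continue with (71/17141)
flip (71/17141) -> (17141/71): both odd, 71 mod 4 = 3, 17141 mod 4 = 1, so the flip contributes +1; sign now -1
(17141/71): 17141 mod 71 = 30, so (17141/71) = (30/71)
factor out 2^1: 30 = 2^1·15; with 71 mod 8 = 7, (2/71) = +1; sign now -1; continue with (15/71)
flip (15/71) -> (71/15): both odd, 15 mod 4 = 3, 71 mod 4 = 3, so the flip contributes -1; sign now +1
(71/15): 71 mod 15 = 11, so (71/15) = (11/15)
flip (11/15) -> (15/11): both odd, 11 mod 4 = 3, 15 mod 4 = 3, so the flip contributes -1; sign now -1
(15/11): 15 mod 11 = 4, so (15/11) = (4/11)
factor out 2^2: 4 = 2^2·1; with 11 mod 8 = 3, (2/11) = -1; sign now -1; continue with (1/11)
reached (1/11) = 1, so the symbol is -1

-1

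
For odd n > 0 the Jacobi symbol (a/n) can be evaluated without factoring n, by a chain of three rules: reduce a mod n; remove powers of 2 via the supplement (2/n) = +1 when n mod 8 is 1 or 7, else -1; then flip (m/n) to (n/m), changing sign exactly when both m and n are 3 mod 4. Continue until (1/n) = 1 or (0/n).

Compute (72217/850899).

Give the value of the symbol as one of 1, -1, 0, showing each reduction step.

-1

reciprocity: (72217/850899) = +1·(850899/72217) since 72217 mod 4 = 1, 850899 mod 4 = 3; sign now +1
(850899/72217) = (56512/72217)   [reduce mod 72217]
56512 = 2^6·883; (2/72217) = +1 since 72217 mod 8 = 1, so (56512/72217) = (+1)^6·(883/72217); sign now +1
reciprocity: (883/72217) = +1·(72217/883) since 883 mod 4 = 3, 72217 mod 4 = 1; sign now +1
(72217/883) = (694/883)   [reduce mod 883]
694 = 2^1·347; (2/883) = -1 since 883 mod 8 = 3, so (694/883) = (-1)^1·(347/883); sign now -1
reciprocity: (347/883) = -1·(883/347) since 347 mod 4 = 3, 883 mod 4 = 3; sign now +1
(883/347) = (189/347)   [reduce mod 347]
reciprocity: (189/347) = +1·(347/189) since 189 mod 4 = 1, 347 mod 4 = 3; sign now +1
(347/189) = (158/189)   [reduce mod 189]
158 = 2^1·79; (2/189) = -1 since 189 mod 8 = 5, so (158/189) = (-1)^1·(79/189); sign now -1
reciprocity: (79/189) = +1·(189/79) since 79 mod 4 = 3, 189 mod 4 = 1; sign now -1
(189/79) = (31/79)   [reduce mod 79]
reciprocity: (31/79) = -1·(79/31) since 31 mod 4 = 3, 79 mod 4 = 3; sign now +1
(79/31) = (17/31)   [reduce mod 31]
reciprocity: (17/31) = +1·(31/17) since 17 mod 4 = 1, 31 mod 4 = 3; sign now +1
(31/17) = (14/17)   [reduce mod 17]
14 = 2^1·7; (2/17) = +1 since 17 mod 8 = 1, so (14/17) = (+1)^1·(7/17); sign now +1
reciprocity: (7/17) = +1·(17/7) since 7 mod 4 = 3, 17 mod 4 = 1; sign now +1
(17/7) = (3/7)   [reduce mod 7]
reciprocity: (3/7) = -1·(7/3) since 3 mod 4 = 3, 7 mod 4 = 3; sign now -1
(7/3) = (1/3)   [reduce mod 3]
(1/3) = 1; final value = sign = -1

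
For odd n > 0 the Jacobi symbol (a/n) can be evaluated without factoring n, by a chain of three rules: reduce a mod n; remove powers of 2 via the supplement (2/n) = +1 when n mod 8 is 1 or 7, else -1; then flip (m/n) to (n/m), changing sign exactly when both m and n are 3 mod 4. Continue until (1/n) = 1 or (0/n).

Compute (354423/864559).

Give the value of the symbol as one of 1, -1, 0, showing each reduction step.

0

flip (354423/864559) -> (864559/354423): both odd, 354423 mod 4 = 3, 864559 mod 4 = 3, so the flip contributes -1; sign now -1
(864559/354423): 864559 mod 354423 = 155713, so (864559/354423) = (155713/354423)
flip (155713/354423) -> (354423/155713): both odd, 155713 mod 4 = 1, 354423 mod 4 = 3, so the flip contributes +1; sign now -1
(354423/155713): 354423 mod 155713 = 42997, so (354423/155713) = (42997/155713)
flip (42997/155713) -> (155713/42997): both odd, 42997 mod 4 = 1, 155713 mod 4 = 1, so the flip contributes +1; sign now -1
(155713/42997): 155713 mod 42997 = 26722, so (155713/42997) = (26722/42997)
factor out 2^1: 26722 = 2^1·13361; with 42997 mod 8 = 5, (2/42997) = -1; sign now +1; continue with (13361/42997)
flip (13361/42997) -> (42997/13361): both odd, 13361 mod 4 = 1, 42997 mod 4 = 1, so the flip contributes +1; sign now +1
(42997/13361): 42997 mod 13361 = 2914, so (42997/13361) = (2914/13361)
factor out 2^1: 2914 = 2^1·1457; with 13361 mod 8 = 1, (2/13361) = +1; sign now +1; continue with (1457/13361)
flip (1457/13361) -> (13361/1457): both odd, 1457 mod 4 = 1, 13361 mod 4 = 1, so the flip contributes +1; sign now +1
(13361/1457): 13361 mod 1457 = 248, so (13361/1457) = (248/1457)
factor out 2^3: 248 = 2^3·31; with 1457 mod 8 = 1, (2/1457) = +1; sign now +1; continue with (31/1457)
flip (31/1457) -> (1457/31): both odd, 31 mod 4 = 3, 1457 mod 4 = 1, so the flip contributes +1; sign now +1
(1457/31): 1457 mod 31 = 0, so (1457/31) = (0/31)
reached (0/31); gcd(a, n) > 1, so (0/31) = 0 and the symbol is 0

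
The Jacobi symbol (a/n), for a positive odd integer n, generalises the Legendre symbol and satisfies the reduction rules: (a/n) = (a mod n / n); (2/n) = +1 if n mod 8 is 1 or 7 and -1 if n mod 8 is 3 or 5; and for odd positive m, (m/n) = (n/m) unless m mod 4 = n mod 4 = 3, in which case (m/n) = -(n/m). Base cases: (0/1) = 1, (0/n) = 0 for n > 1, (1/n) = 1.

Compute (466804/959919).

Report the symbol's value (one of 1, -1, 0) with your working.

466804 = 2^2·116701; (2/959919) = +1 since 959919 mod 8 = 7, so (466804/959919) = (+1)^2·(116701/959919); sign now +1
reciprocity: (116701/959919) = +1·(959919/116701) since 116701 mod 4 = 1, 959919 mod 4 = 3; sign now +1
(959919/116701) = (26311/116701)   [reduce mod 116701]
reciprocity: (26311/116701) = +1·(116701/26311) since 26311 mod 4 = 3, 116701 mod 4 = 1; sign now +1
(116701/26311) = (11457/26311)   [reduce mod 26311]
reciprocity: (11457/26311) = +1·(26311/11457) since 11457 mod 4 = 1, 26311 mod 4 = 3; sign now +1
(26311/11457) = (3397/11457)   [reduce mod 11457]
reciprocity: (3397/11457) = +1·(11457/3397) since 3397 mod 4 = 1, 11457 mod 4 = 1; sign now +1
(11457/3397) = (1266/3397)   [reduce mod 3397]
1266 = 2^1·633; (2/3397) = -1 since 3397 mod 8 = 5, so (1266/3397) = (-1)^1·(633/3397); sign now -1
reciprocity: (633/3397) = +1·(3397/633) since 633 mod 4 = 1, 3397 mod 4 = 1; sign now -1
(3397/633) = (232/633)   [reduce mod 633]
232 = 2^3·29; (2/633) = +1 since 633 mod 8 = 1, so (232/633) = (+1)^3·(29/633); sign now -1
reciprocity: (29/633) = +1·(633/29) since 29 mod 4 = 1, 633 mod 4 = 1; sign now -1
(633/29) = (24/29)   [reduce mod 29]
24 = 2^3·3; (2/29) = -1 since 29 mod 8 = 5, so (24/29) = (-1)^3·(3/29); sign now +1
reciprocity: (3/29) = +1·(29/3) since 3 mod 4 = 3, 29 mod 4 = 1; sign now +1
(29/3) = (2/3)   [reduce mod 3]
2 = 2^1·1; (2/3) = -1 since 3 mod 8 = 3, so (2/3) = (-1)^1·(1/3); sign now -1
(1/3) = 1; final value = sign = -1

-1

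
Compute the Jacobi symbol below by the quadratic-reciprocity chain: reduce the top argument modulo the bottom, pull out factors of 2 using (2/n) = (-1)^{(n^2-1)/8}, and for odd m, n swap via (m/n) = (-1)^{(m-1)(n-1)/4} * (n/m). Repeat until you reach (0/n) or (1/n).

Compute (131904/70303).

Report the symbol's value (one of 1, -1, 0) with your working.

(131904/70303): 131904 mod 70303 = 61601, so (131904/70303) = (61601/70303)
flip (61601/70303) -> (70303/61601): both odd, 61601 mod 4 = 1, 70303 mod 4 = 3, so the flip contributes +1; sign now +1
(70303/61601): 70303 mod 61601 = 8702, so (70303/61601) = (8702/61601)
factor out 2^1: 8702 = 2^1·4351; with 61601 mod 8 = 1, (2/61601) = +1; sign now +1; continue with (4351/61601)
flip (4351/61601) -> (61601/4351): both odd, 4351 mod 4 = 3, 61601 mod 4 = 1, so the flip contributes +1; sign now +1
(61601/4351): 61601 mod 4351 = 687, so (61601/4351) = (687/4351)
flip (687/4351) -> (4351/687): both odd, 687 mod 4 = 3, 4351 mod 4 = 3, so the flip contributes -1; sign now -1
(4351/687): 4351 mod 687 = 229, so (4351/687) = (229/687)
flip (229/687) -> (687/229): both odd, 229 mod 4 = 1, 687 mod 4 = 3, so the flip contributes +1; sign now -1
(687/229): 687 mod 229 = 0, so (687/229) = (0/229)
reached (0/229); gcd(a, n) > 1, so (0/229) = 0 and the symbol is 0

0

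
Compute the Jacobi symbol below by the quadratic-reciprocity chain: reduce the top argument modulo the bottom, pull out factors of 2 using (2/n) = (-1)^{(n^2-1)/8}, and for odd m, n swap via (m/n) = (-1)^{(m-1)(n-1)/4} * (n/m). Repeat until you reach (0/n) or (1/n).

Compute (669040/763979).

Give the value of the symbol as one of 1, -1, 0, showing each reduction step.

-1

factor out 2^4: 669040 = 2^4·41815; with 763979 mod 8 = 3, (2/763979) = -1; sign now +1; continue with (41815/763979)
flip (41815/763979) -> (763979/41815): both odd, 41815 mod 4 = 3, 763979 mod 4 = 3, so the flip contributes -1; sign now -1
(763979/41815): 763979 mod 41815 = 11309, so (763979/41815) = (11309/41815)
flip (11309/41815) -> (41815/11309): both odd, 11309 mod 4 = 1, 41815 mod 4 = 3, so the flip contributes +1; sign now -1
(41815/11309): 41815 mod 11309 = 7888, so (41815/11309) = (7888/11309)
factor out 2^4: 7888 = 2^4·493; with 11309 mod 8 = 5, (2/11309) = -1; sign now -1; continue with (493/11309)
flip (493/11309) -> (11309/493): both odd, 493 mod 4 = 1, 11309 mod 4 = 1, so the flip contributes +1; sign now -1
(11309/493): 11309 mod 493 = 463, so (11309/493) = (463/493)
flip (463/493) -> (493/463): both odd, 463 mod 4 = 3, 493 mod 4 = 1, so the flip contributes +1; sign now -1
(493/463): 493 mod 463 = 30, so (493/463) = (30/463)
factor out 2^1: 30 = 2^1·15; with 463 mod 8 = 7, (2/463) = +1; sign now -1; continue with (15/463)
flip (15/463) -> (463/15): both odd, 15 mod 4 = 3, 463 mod 4 = 3, so the flip contributes -1; sign now +1
(463/15): 463 mod 15 = 13, so (463/15) = (13/15)
flip (13/15) -> (15/13): both odd, 13 mod 4 = 1, 15 mod 4 = 3, so the flip contributes +1; sign now +1
(15/13): 15 mod 13 = 2, so (15/13) = (2/13)
factor out 2^1: 2 = 2^1·1; with 13 mod 8 = 5, (2/13) = -1; sign now -1; continue with (1/13)
reached (1/13) = 1, so the symbol is -1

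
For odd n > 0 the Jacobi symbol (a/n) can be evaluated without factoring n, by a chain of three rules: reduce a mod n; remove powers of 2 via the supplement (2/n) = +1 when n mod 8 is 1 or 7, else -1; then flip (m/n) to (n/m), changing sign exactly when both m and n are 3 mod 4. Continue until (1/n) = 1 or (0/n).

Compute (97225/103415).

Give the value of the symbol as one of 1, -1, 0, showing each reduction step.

0

flip (97225/103415) -> (103415/97225): both odd, 97225 mod 4 = 1, 103415 mod 4 = 3, so the flip contributes +1; sign now +1
(103415/97225): 103415 mod 97225 = 6190, so (103415/97225) = (6190/97225)
factor out 2^1: 6190 = 2^1·3095; with 97225 mod 8 = 1, (2/97225) = +1; sign now +1; continue with (3095/97225)
flip (3095/97225) -> (97225/3095): both odd, 3095 mod 4 = 3, 97225 mod 4 = 1, so the flip contributes +1; sign now +1
(97225/3095): 97225 mod 3095 = 1280, so (97225/3095) = (1280/3095)
factor out 2^8: 1280 = 2^8·5; with 3095 mod 8 = 7, (2/3095) = +1; sign now +1; continue with (5/3095)
flip (5/3095) -> (3095/5): both odd, 5 mod 4 = 1, 3095 mod 4 = 3, so the flip contributes +1; sign now +1
(3095/5): 3095 mod 5 = 0, so (3095/5) = (0/5)
reached (0/5); gcd(a, n) > 1, so (0/5) = 0 and the symbol is 0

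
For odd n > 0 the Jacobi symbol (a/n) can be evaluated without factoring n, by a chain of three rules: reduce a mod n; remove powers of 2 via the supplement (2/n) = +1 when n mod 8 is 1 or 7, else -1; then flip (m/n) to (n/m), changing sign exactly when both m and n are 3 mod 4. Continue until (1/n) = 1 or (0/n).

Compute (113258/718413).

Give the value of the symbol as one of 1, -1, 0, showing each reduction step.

-1

factor out 2^1: 113258 = 2^1·56629; with 718413 mod 8 = 5, (2/718413) = -1; sign now -1; continue with (56629/718413)
flip (56629/718413) -> (718413/56629): both odd, 56629 mod 4 = 1, 718413 mod 4 = 1, so the flip contributes +1; sign now -1
(718413/56629): 718413 mod 56629 = 38865, so (718413/56629) = (38865/56629)
flip (38865/56629) -> (56629/38865): both odd, 38865 mod 4 = 1, 56629 mod 4 = 1, so the flip contributes +1; sign now -1
(56629/38865): 56629 mod 38865 = 17764, so (56629/38865) = (17764/38865)
factor out 2^2: 17764 = 2^2·4441; with 38865 mod 8 = 1, (2/38865) = +1; sign now -1; continue with (4441/38865)
flip (4441/38865) -> (38865/4441): both odd, 4441 mod 4 = 1, 38865 mod 4 = 1, so the flip contributes +1; sign now -1
(38865/4441): 38865 mod 4441 = 3337, so (38865/4441) = (3337/4441)
flip (3337/4441) -> (4441/3337): both odd, 3337 mod 4 = 1, 4441 mod 4 = 1, so the flip contributes +1; sign now -1
(4441/3337): 4441 mod 3337 = 1104, so (4441/3337) = (1104/3337)
factor out 2^4: 1104 = 2^4·69; with 3337 mod 8 = 1, (2/3337) = +1; sign now -1; continue with (69/3337)
flip (69/3337) -> (3337/69): both odd, 69 mod 4 = 1, 3337 mod 4 = 1, so the flip contributes +1; sign now -1
(3337/69): 3337 mod 69 = 25, so (3337/69) = (25/69)
flip (25/69) -> (69/25): both odd, 25 mod 4 = 1, 69 mod 4 = 1, so the flip contributes +1; sign now -1
(69/25): 69 mod 25 = 19, so (69/25) = (19/25)
flip (19/25) -> (25/19): both odd, 19 mod 4 = 3, 25 mod 4 = 1, so the flip contributes +1; sign now -1
(25/19): 25 mod 19 = 6, so (25/19) = (6/19)
factor out 2^1: 6 = 2^1·3; with 19 mod 8 = 3, (2/19) = -1; sign now +1; continue with (3/19)
flip (3/19) -> (19/3): both odd, 3 mod 4 = 3, 19 mod 4 = 3, so the flip contributes -1; sign now -1
(19/3): 19 mod 3 = 1, so (19/3) = (1/3)
reached (1/3) = 1, so the symbol is -1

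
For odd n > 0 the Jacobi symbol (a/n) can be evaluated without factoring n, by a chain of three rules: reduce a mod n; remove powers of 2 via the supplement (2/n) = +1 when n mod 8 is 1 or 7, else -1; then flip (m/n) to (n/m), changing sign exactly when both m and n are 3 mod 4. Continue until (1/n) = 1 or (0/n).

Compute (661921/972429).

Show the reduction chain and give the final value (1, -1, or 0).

1

reciprocity: (661921/972429) = +1·(972429/661921) since 661921 mod 4 = 1, 972429 mod 4 = 1; sign now +1
(972429/661921) = (310508/661921)   [reduce mod 661921]
310508 = 2^2·77627; (2/661921) = +1 since 661921 mod 8 = 1, so (310508/661921) = (+1)^2·(77627/661921); sign now +1
reciprocity: (77627/661921) = +1·(661921/77627) since 77627 mod 4 = 3, 661921 mod 4 = 1; sign now +1
(661921/77627) = (40905/77627)   [reduce mod 77627]
reciprocity: (40905/77627) = +1·(77627/40905) since 40905 mod 4 = 1, 77627 mod 4 = 3; sign now +1
(77627/40905) = (36722/40905)   [reduce mod 40905]
36722 = 2^1·18361; (2/40905) = +1 since 40905 mod 8 = 1, so (36722/40905) = (+1)^1·(18361/40905); sign now +1
reciprocity: (18361/40905) = +1·(40905/18361) since 18361 mod 4 = 1, 40905 mod 4 = 1; sign now +1
(40905/18361) = (4183/18361)   [reduce mod 18361]
reciprocity: (4183/18361) = +1·(18361/4183) since 4183 mod 4 = 3, 18361 mod 4 = 1; sign now +1
(18361/4183) = (1629/4183)   [reduce mod 4183]
reciprocity: (1629/4183) = +1·(4183/1629) since 1629 mod 4 = 1, 4183 mod 4 = 3; sign now +1
(4183/1629) = (925/1629)   [reduce mod 1629]
reciprocity: (925/1629) = +1·(1629/925) since 925 mod 4 = 1, 1629 mod 4 = 1; sign now +1
(1629/925) = (704/925)   [reduce mod 925]
704 = 2^6·11; (2/925) = -1 since 925 mod 8 = 5, so (704/925) = (-1)^6·(11/925); sign now +1
reciprocity: (11/925) = +1·(925/11) since 11 mod 4 = 3, 925 mod 4 = 1; sign now +1
(925/11) = (1/11)   [reduce mod 11]
(1/11) = 1; final value = sign = +1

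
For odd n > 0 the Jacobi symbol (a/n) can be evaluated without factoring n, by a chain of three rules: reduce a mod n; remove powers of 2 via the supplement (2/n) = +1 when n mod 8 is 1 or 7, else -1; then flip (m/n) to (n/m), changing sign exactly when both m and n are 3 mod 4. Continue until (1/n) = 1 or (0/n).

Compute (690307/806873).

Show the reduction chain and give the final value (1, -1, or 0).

1

flip (690307/806873) -> (806873/690307): both odd, 690307 mod 4 = 3, 806873 mod 4 = 1, so the flip contributes +1; sign now +1
(806873/690307): 806873 mod 690307 = 116566, so (806873/690307) = (116566/690307)
factor out 2^1: 116566 = 2^1·58283; with 690307 mod 8 = 3, (2/690307) = -1; sign now -1; continue with (58283/690307)
flip (58283/690307) -> (690307/58283): both odd, 58283 mod 4 = 3, 690307 mod 4 = 3, so the flip contributes -1; sign now +1
(690307/58283): 690307 mod 58283 = 49194, so (690307/58283) = (49194/58283)
factor out 2^1: 49194 = 2^1·24597; with 58283 mod 8 = 3, (2/58283) = -1; sign now -1; continue with (24597/58283)
flip (24597/58283) -> (58283/24597): both odd, 24597 mod 4 = 1, 58283 mod 4 = 3, so the flip contributes +1; sign now -1
(58283/24597): 58283 mod 24597 = 9089, so (58283/24597) = (9089/24597)
flip (9089/24597) -> (24597/9089): both odd, 9089 mod 4 = 1, 24597 mod 4 = 1, so the flip contributes +1; sign now -1
(24597/9089): 24597 mod 9089 = 6419, so (24597/9089) = (6419/9089)
flip (6419/9089) -> (9089/6419): both odd, 6419 mod 4 = 3, 9089 mod 4 = 1, so the flip contributes +1; sign now -1
(9089/6419): 9089 mod 6419 = 2670, so (9089/6419) = (2670/6419)
factor out 2^1: 2670 = 2^1·1335; with 6419 mod 8 = 3, (2/6419) = -1; sign now +1; continue with (1335/6419)
flip (1335/6419) -> (6419/1335): both odd, 1335 mod 4 = 3, 6419 mod 4 = 3, so the flip contributes -1; sign now -1
(6419/1335): 6419 mod 1335 = 1079, so (6419/1335) = (1079/1335)
flip (1079/1335) -> (1335/1079): both odd, 1079 mod 4 = 3, 1335 mod 4 = 3, so the flip contributes -1; sign now +1
(1335/1079): 1335 mod 1079 = 256, so (1335/1079) = (256/1079)
factor out 2^8: 256 = 2^8·1; with 1079 mod 8 = 7, (2/1079) = +1; sign now +1; continue with (1/1079)
reached (1/1079) = 1, so the symbol is +1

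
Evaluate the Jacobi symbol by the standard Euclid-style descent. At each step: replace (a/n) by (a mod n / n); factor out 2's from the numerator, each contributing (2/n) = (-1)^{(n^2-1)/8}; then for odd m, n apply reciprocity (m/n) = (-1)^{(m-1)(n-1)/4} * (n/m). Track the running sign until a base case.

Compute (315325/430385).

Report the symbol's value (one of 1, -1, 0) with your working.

flip (315325/430385) -> (430385/315325): both odd, 315325 mod 4 = 1, 430385 mod 4 = 1, so the flip contributes +1; sign now +1
(430385/315325): 430385 mod 315325 = 115060, so (430385/315325) = (115060/315325)
factor out 2^2: 115060 = 2^2·28765; with 315325 mod 8 = 5, (2/315325) = -1; sign now +1; continue with (28765/315325)
flip (28765/315325) -> (315325/28765): both odd, 28765 mod 4 = 1, 315325 mod 4 = 1, so the flip contributes +1; sign now +1
(315325/28765): 315325 mod 28765 = 27675, so (315325/28765) = (27675/28765)
flip (27675/28765) -> (28765/27675): both odd, 27675 mod 4 = 3, 28765 mod 4 = 1, so the flip contributes +1; sign now +1
(28765/27675): 28765 mod 27675 = 1090, so (28765/27675) = (1090/27675)
factor out 2^1: 1090 = 2^1·545; with 27675 mod 8 = 3, (2/27675) = -1; sign now -1; continue with (545/27675)
flip (545/27675) -> (27675/545): both odd, 545 mod 4 = 1, 27675 mod 4 = 3, so the flip contributes +1; sign now -1
(27675/545): 27675 mod 545 = 425, so (27675/545) = (425/545)
flip (425/545) -> (545/425): both odd, 425 mod 4 = 1, 545 mod 4 = 1, so the flip contributes +1; sign now -1
(545/425): 545 mod 425 = 120, so (545/425) = (120/425)
factor out 2^3: 120 = 2^3·15; with 425 mod 8 = 1, (2/425) = +1; sign now -1; continue with (15/425)
flip (15/425) -> (425/15): both odd, 15 mod 4 = 3, 425 mod 4 = 1, so the flip contributes +1; sign now -1
(425/15): 425 mod 15 = 5, so (425/15) = (5/15)
flip (5/15) -> (15/5): both odd, 5 mod 4 = 1, 15 mod 4 = 3, so the flip contributes +1; sign now -1
(15/5): 15 mod 5 = 0, so (15/5) = (0/5)
reached (0/5); gcd(a, n) > 1, so (0/5) = 0 and the symbol is 0

0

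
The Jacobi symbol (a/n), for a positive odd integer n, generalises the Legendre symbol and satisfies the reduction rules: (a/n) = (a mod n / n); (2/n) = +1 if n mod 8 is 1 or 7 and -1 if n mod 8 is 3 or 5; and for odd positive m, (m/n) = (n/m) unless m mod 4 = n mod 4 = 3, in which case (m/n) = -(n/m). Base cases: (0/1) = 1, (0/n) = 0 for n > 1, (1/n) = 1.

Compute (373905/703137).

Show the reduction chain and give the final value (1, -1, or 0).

0

reciprocity: (373905/703137) = +1·(703137/373905) since 373905 mod 4 = 1, 703137 mod 4 = 1; sign now +1
(703137/373905) = (329232/373905)   [reduce mod 373905]
329232 = 2^4·20577; (2/373905) = +1 since 373905 mod 8 = 1, so (329232/373905) = (+1)^4·(20577/373905); sign now +1
reciprocity: (20577/373905) = +1·(373905/20577) since 20577 mod 4 = 1, 373905 mod 4 = 1; sign now +1
(373905/20577) = (3519/20577)   [reduce mod 20577]
reciprocity: (3519/20577) = +1·(20577/3519) since 3519 mod 4 = 3, 20577 mod 4 = 1; sign now +1
(20577/3519) = (2982/3519)   [reduce mod 3519]
2982 = 2^1·1491; (2/3519) = +1 since 3519 mod 8 = 7, so (2982/3519) = (+1)^1·(1491/3519); sign now +1
reciprocity: (1491/3519) = -1·(3519/1491) since 1491 mod 4 = 3, 3519 mod 4 = 3; sign now -1
(3519/1491) = (537/1491)   [reduce mod 1491]
reciprocity: (537/1491) = +1·(1491/537) since 537 mod 4 = 1, 1491 mod 4 = 3; sign now -1
(1491/537) = (417/537)   [reduce mod 537]
reciprocity: (417/537) = +1·(537/417) since 417 mod 4 = 1, 537 mod 4 = 1; sign now -1
(537/417) = (120/417)   [reduce mod 417]
120 = 2^3·15; (2/417) = +1 since 417 mod 8 = 1, so (120/417) = (+1)^3·(15/417); sign now -1
reciprocity: (15/417) = +1·(417/15) since 15 mod 4 = 3, 417 mod 4 = 1; sign now -1
(417/15) = (12/15)   [reduce mod 15]
12 = 2^2·3; (2/15) = +1 since 15 mod 8 = 7, so (12/15) = (+1)^2·(3/15); sign now -1
reciprocity: (3/15) = -1·(15/3) since 3 mod 4 = 3, 15 mod 4 = 3; sign now +1
(15/3) = (0/3)   [reduce mod 3]
(0/3) = 0   [gcd(a, n) > 1]; final value = 0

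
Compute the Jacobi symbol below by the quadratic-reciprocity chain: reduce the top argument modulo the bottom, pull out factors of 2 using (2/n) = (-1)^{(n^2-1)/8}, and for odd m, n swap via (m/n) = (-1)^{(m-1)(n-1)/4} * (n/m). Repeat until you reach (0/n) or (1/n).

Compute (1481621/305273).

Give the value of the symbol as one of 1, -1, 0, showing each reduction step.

-1

(1481621/305273): 1481621 mod 305273 = 260529, so (1481621/305273) = (260529/305273)
flip (260529/305273) -> (305273/260529): both odd, 260529 mod 4 = 1, 305273 mod 4 = 1, so the flip contributes +1; sign now +1
(305273/260529): 305273 mod 260529 = 44744, so (305273/260529) = (44744/260529)
factor out 2^3: 44744 = 2^3·5593; with 260529 mod 8 = 1, (2/260529) = +1; sign now +1; continue with (5593/260529)
flip (5593/260529) -> (260529/5593): both odd, 5593 mod 4 = 1, 260529 mod 4 = 1, so the flip contributes +1; sign now +1
(260529/5593): 260529 mod 5593 = 3251, so (260529/5593) = (3251/5593)
flip (3251/5593) -> (5593/3251): both odd, 3251 mod 4 = 3, 5593 mod 4 = 1, so the flip contributes +1; sign now +1
(5593/3251): 5593 mod 3251 = 2342, so (5593/3251) = (2342/3251)
factor out 2^1: 2342 = 2^1·1171; with 3251 mod 8 = 3, (2/3251) = -1; sign now -1; continue with (1171/3251)
flip (1171/3251) -> (3251/1171): both odd, 1171 mod 4 = 3, 3251 mod 4 = 3, so the flip contributes -1; sign now +1
(3251/1171): 3251 mod 1171 = 909, so (3251/1171) = (909/1171)
flip (909/1171) -> (1171/909): both odd, 909 mod 4 = 1, 1171 mod 4 = 3, so the flip contributes +1; sign now +1
(1171/909): 1171 mod 909 = 262, so (1171/909) = (262/909)
factor out 2^1: 262 = 2^1·131; with 909 mod 8 = 5, (2/909) = -1; sign now -1; continue with (131/909)
flip (131/909) -> (909/131): both odd, 131 mod 4 = 3, 909 mod 4 = 1, so the flip contributes +1; sign now -1
(909/131): 909 mod 131 = 123, so (909/131) = (123/131)
flip (123/131) -> (131/123): both odd, 123 mod 4 = 3, 131 mod 4 = 3, so the flip contributes -1; sign now +1
(131/123): 131 mod 123 = 8, so (131/123) = (8/123)
factor out 2^3: 8 = 2^3·1; with 123 mod 8 = 3, (2/123) = -1; sign now -1; continue with (1/123)
reached (1/123) = 1, so the symbol is -1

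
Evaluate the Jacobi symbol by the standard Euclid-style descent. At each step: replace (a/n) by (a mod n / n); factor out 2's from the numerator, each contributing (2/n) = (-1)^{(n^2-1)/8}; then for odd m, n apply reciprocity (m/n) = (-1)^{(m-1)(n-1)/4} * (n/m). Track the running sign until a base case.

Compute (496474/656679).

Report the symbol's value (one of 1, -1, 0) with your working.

496474 = 2^1·248237; (2/656679) = +1 since 656679 mod 8 = 7, so (496474/656679) = (+1)^1·(248237/656679); sign now +1
reciprocity: (248237/656679) = +1·(656679/248237) since 248237 mod 4 = 1, 656679 mod 4 = 3; sign now +1
(656679/248237) = (160205/248237)   [reduce mod 248237]
reciprocity: (160205/248237) = +1·(248237/160205) since 160205 mod 4 = 1, 248237 mod 4 = 1; sign now +1
(248237/160205) = (88032/160205)   [reduce mod 160205]
88032 = 2^5·2751; (2/160205) = -1 since 160205 mod 8 = 5, so (88032/160205) = (-1)^5·(2751/160205); sign now -1
reciprocity: (2751/160205) = +1·(160205/2751) since 2751 mod 4 = 3, 160205 mod 4 = 1; sign now -1
(160205/2751) = (647/2751)   [reduce mod 2751]
reciprocity: (647/2751) = -1·(2751/647) since 647 mod 4 = 3, 2751 mod 4 = 3; sign now +1
(2751/647) = (163/647)   [reduce mod 647]
reciprocity: (163/647) = -1·(647/163) since 163 mod 4 = 3, 647 mod 4 = 3; sign now -1
(647/163) = (158/163)   [reduce mod 163]
158 = 2^1·79; (2/163) = -1 since 163 mod 8 = 3, so (158/163) = (-1)^1·(79/163); sign now +1
reciprocity: (79/163) = -1·(163/79) since 79 mod 4 = 3, 163 mod 4 = 3; sign now -1
(163/79) = (5/79)   [reduce mod 79]
reciprocity: (5/79) = +1·(79/5) since 5 mod 4 = 1, 79 mod 4 = 3; sign now -1
(79/5) = (4/5)   [reduce mod 5]
4 = 2^2·1; (2/5) = -1 since 5 mod 8 = 5, so (4/5) = (-1)^2·(1/5); sign now -1
(1/5) = 1; final value = sign = -1

-1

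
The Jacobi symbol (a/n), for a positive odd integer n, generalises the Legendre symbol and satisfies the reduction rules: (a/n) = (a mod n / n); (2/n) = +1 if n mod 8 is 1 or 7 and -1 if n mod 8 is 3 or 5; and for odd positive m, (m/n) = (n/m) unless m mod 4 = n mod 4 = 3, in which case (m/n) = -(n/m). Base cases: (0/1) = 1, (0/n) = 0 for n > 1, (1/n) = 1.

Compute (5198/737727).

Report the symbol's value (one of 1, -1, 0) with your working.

-1

factor out 2^1: 5198 = 2^1·2599; with 737727 mod 8 = 7, (2/737727) = +1; sign now +1; continue with (2599/737727)
flip (2599/737727) -> (737727/2599): both odd, 2599 mod 4 = 3, 737727 mod 4 = 3, so the flip contributes -1; sign now -1
(737727/2599): 737727 mod 2599 = 2210, so (737727/2599) = (2210/2599)
factor out 2^1: 2210 = 2^1·1105; with 2599 mod 8 = 7, (2/2599) = +1; sign now -1; continue with (1105/2599)
flip (1105/2599) -> (2599/1105): both odd, 1105 mod 4 = 1, 2599 mod 4 = 3, so the flip contributes +1; sign now -1
(2599/1105): 2599 mod 1105 = 389, so (2599/1105) = (389/1105)
flip (389/1105) -> (1105/389): both odd, 389 mod 4 = 1, 1105 mod 4 = 1, so the flip contributes +1; sign now -1
(1105/389): 1105 mod 389 = 327, so (1105/389) = (327/389)
flip (327/389) -> (389/327): both odd, 327 mod 4 = 3, 389 mod 4 = 1, so the flip contributes +1; sign now -1
(389/327): 389 mod 327 = 62, so (389/327) = (62/327)
factor out 2^1: 62 = 2^1·31; with 327 mod 8 = 7, (2/327) = +1; sign now -1; continue with (31/327)
flip (31/327) -> (327/31): both odd, 31 mod 4 = 3, 327 mod 4 = 3, so the flip contributes -1; sign now +1
(327/31): 327 mod 31 = 17, so (327/31) = (17/31)
flip (17/31) -> (31/17): both odd, 17 mod 4 = 1, 31 mod 4 = 3, so the flip contributes +1; sign now +1
(31/17): 31 mod 17 = 14, so (31/17) = (14/17)
factor out 2^1: 14 = 2^1·7; with 17 mod 8 = 1, (2/17) = +1; sign now +1; continue with (7/17)
flip (7/17) -> (17/7): both odd, 7 mod 4 = 3, 17 mod 4 = 1, so the flip contributes +1; sign now +1
(17/7): 17 mod 7 = 3, so (17/7) = (3/7)
flip (3/7) -> (7/3): both odd, 3 mod 4 = 3, 7 mod 4 = 3, so the flip contributes -1; sign now -1
(7/3): 7 mod 3 = 1, so (7/3) = (1/3)
reached (1/3) = 1, so the symbol is -1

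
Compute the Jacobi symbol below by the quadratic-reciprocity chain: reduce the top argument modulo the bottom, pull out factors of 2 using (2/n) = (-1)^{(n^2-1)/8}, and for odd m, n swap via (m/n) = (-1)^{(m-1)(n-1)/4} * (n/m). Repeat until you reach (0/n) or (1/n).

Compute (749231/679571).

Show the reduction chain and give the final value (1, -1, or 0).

1

(749231/679571) = (69660/679571)   [reduce mod 679571]
69660 = 2^2·17415; (2/679571) = -1 since 679571 mod 8 = 3, so (69660/679571) = (-1)^2·(17415/679571); sign now +1
reciprocity: (17415/679571) = -1·(679571/17415) since 17415 mod 4 = 3, 679571 mod 4 = 3; sign now -1
(679571/17415) = (386/17415)   [reduce mod 17415]
386 = 2^1·193; (2/17415) = +1 since 17415 mod 8 = 7, so (386/17415) = (+1)^1·(193/17415); sign now -1
reciprocity: (193/17415) = +1·(17415/193) since 193 mod 4 = 1, 17415 mod 4 = 3; sign now -1
(17415/193) = (45/193)   [reduce mod 193]
reciprocity: (45/193) = +1·(193/45) since 45 mod 4 = 1, 193 mod 4 = 1; sign now -1
(193/45) = (13/45)   [reduce mod 45]
reciprocity: (13/45) = +1·(45/13) since 13 mod 4 = 1, 45 mod 4 = 1; sign now -1
(45/13) = (6/13)   [reduce mod 13]
6 = 2^1·3; (2/13) = -1 since 13 mod 8 = 5, so (6/13) = (-1)^1·(3/13); sign now +1
reciprocity: (3/13) = +1·(13/3) since 3 mod 4 = 3, 13 mod 4 = 1; sign now +1
(13/3) = (1/3)   [reduce mod 3]
(1/3) = 1; final value = sign = +1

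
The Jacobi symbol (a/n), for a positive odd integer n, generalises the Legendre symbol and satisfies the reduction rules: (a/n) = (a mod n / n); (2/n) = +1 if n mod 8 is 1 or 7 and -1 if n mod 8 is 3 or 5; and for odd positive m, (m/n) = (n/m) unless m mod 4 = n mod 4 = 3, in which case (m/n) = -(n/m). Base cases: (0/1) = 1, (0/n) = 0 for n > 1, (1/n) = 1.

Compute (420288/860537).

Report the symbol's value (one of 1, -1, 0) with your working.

1

420288 = 2^6·6567; (2/860537) = +1 since 860537 mod 8 = 1, so (420288/860537) = (+1)^6·(6567/860537); sign now +1
reciprocity: (6567/860537) = +1·(860537/6567) since 6567 mod 4 = 3, 860537 mod 4 = 1; sign now +1
(860537/6567) = (260/6567)   [reduce mod 6567]
260 = 2^2·65; (2/6567) = +1 since 6567 mod 8 = 7, so (260/6567) = (+1)^2·(65/6567); sign now +1
reciprocity: (65/6567) = +1·(6567/65) since 65 mod 4 = 1, 6567 mod 4 = 3; sign now +1
(6567/65) = (2/65)   [reduce mod 65]
2 = 2^1·1; (2/65) = +1 since 65 mod 8 = 1, so (2/65) = (+1)^1·(1/65); sign now +1
(1/65) = 1; final value = sign = +1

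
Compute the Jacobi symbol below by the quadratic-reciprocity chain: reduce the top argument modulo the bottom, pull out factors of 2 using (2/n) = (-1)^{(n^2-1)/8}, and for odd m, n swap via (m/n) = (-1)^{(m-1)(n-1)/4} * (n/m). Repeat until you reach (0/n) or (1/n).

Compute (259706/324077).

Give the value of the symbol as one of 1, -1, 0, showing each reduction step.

1

259706 = 2^1·129853; (2/324077) = -1 since 324077 mod 8 = 5, so (259706/324077) = (-1)^1·(129853/324077); sign now -1
reciprocity: (129853/324077) = +1·(324077/129853) since 129853 mod 4 = 1, 324077 mod 4 = 1; sign now -1
(324077/129853) = (64371/129853)   [reduce mod 129853]
reciprocity: (64371/129853) = +1·(129853/64371) since 64371 mod 4 = 3, 129853 mod 4 = 1; sign now -1
(129853/64371) = (1111/64371)   [reduce mod 64371]
reciprocity: (1111/64371) = -1·(64371/1111) since 1111 mod 4 = 3, 64371 mod 4 = 3; sign now +1
(64371/1111) = (1044/1111)   [reduce mod 1111]
1044 = 2^2·261; (2/1111) = +1 since 1111 mod 8 = 7, so (1044/1111) = (+1)^2·(261/1111); sign now +1
reciprocity: (261/1111) = +1·(1111/261) since 261 mod 4 = 1, 1111 mod 4 = 3; sign now +1
(1111/261) = (67/261)   [reduce mod 261]
reciprocity: (67/261) = +1·(261/67) since 67 mod 4 = 3, 261 mod 4 = 1; sign now +1
(261/67) = (60/67)   [reduce mod 67]
60 = 2^2·15; (2/67) = -1 since 67 mod 8 = 3, so (60/67) = (-1)^2·(15/67); sign now +1
reciprocity: (15/67) = -1·(67/15) since 15 mod 4 = 3, 67 mod 4 = 3; sign now -1
(67/15) = (7/15)   [reduce mod 15]
reciprocity: (7/15) = -1·(15/7) since 7 mod 4 = 3, 15 mod 4 = 3; sign now +1
(15/7) = (1/7)   [reduce mod 7]
(1/7) = 1; final value = sign = +1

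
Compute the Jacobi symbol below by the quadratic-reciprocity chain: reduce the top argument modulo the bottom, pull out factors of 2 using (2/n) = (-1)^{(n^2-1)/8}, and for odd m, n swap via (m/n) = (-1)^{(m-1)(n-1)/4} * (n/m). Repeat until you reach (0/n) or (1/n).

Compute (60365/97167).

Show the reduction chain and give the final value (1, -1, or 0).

1

flip (60365/97167) -> (97167/60365): both odd, 60365 mod 4 = 1, 97167 mod 4 = 3, so the flip contributes +1; sign now +1
(97167/60365): 97167 mod 60365 = 36802, so (97167/60365) = (36802/60365)
factor out 2^1: 36802 = 2^1·18401; with 60365 mod 8 = 5, (2/60365) = -1; sign now -1; continue with (18401/60365)
flip (18401/60365) -> (60365/18401): both odd, 18401 mod 4 = 1, 60365 mod 4 = 1, so the flip contributes +1; sign now -1
(60365/18401): 60365 mod 18401 = 5162, so (60365/18401) = (5162/18401)
factor out 2^1: 5162 = 2^1·2581; with 18401 mod 8 = 1, (2/18401) = +1; sign now -1; continue with (2581/18401)
flip (2581/18401) -> (18401/2581): both odd, 2581 mod 4 = 1, 18401 mod 4 = 1, so the flip contributes +1; sign now -1
(18401/2581): 18401 mod 2581 = 334, so (18401/2581) = (334/2581)
factor out 2^1: 334 = 2^1·167; with 2581 mod 8 = 5, (2/2581) = -1; sign now +1; continue with (167/2581)
flip (167/2581) -> (2581/167): both odd, 167 mod 4 = 3, 2581 mod 4 = 1, so the flip contributes +1; sign now +1
(2581/167): 2581 mod 167 = 76, so (2581/167) = (76/167)
factor out 2^2: 76 = 2^2·19; with 167 mod 8 = 7, (2/167) = +1; sign now +1; continue with (19/167)
flip (19/167) -> (167/19): both odd, 19 mod 4 = 3, 167 mod 4 = 3, so the flip contributes -1; sign now -1
(167/19): 167 mod 19 = 15, so (167/19) = (15/19)
flip (15/19) -> (19/15): both odd, 15 mod 4 = 3, 19 mod 4 = 3, so the flip contributes -1; sign now +1
(19/15): 19 mod 15 = 4, so (19/15) = (4/15)
factor out 2^2: 4 = 2^2·1; with 15 mod 8 = 7, (2/15) = +1; sign now +1; continue with (1/15)
reached (1/15) = 1, so the symbol is +1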